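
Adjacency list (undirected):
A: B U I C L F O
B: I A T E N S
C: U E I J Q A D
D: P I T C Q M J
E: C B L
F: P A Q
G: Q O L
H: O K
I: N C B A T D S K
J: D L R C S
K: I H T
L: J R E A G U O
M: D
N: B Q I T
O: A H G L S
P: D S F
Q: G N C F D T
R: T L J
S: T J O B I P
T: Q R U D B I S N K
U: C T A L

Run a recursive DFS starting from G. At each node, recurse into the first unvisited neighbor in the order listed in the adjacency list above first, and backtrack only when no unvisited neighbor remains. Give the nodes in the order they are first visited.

Visit G
G → Q
Q → N
N → B
B → I
I → C
C → U
U → T
T → R
R → L
L → J
J → D
D → P
P → S
S → O
O → A
A → F
O → H
H → K
D → M
L → E

G -> Q -> N -> B -> I -> C -> U -> T -> R -> L -> J -> D -> P -> S -> O -> A -> F -> H -> K -> M -> E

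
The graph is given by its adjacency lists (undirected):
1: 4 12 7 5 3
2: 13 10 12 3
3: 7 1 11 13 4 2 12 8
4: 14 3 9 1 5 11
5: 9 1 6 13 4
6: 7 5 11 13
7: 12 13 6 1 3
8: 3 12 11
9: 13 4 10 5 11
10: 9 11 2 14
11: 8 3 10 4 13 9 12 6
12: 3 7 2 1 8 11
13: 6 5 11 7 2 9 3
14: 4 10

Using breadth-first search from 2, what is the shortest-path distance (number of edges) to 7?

2

Level 0: 2
Level 1: 3, 10, 12, 13
Level 2: 1, 4, 5, 6, 7, 8, 9, 11, 14
7 first appears at level 2.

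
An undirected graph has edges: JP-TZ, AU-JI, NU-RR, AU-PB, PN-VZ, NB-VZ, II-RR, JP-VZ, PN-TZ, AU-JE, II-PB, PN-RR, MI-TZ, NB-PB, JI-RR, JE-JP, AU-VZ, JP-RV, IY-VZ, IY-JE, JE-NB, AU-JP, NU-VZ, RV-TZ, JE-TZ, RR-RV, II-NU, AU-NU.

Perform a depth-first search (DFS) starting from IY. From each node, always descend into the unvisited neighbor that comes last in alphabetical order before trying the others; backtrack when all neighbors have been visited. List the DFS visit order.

Visit IY
IY → VZ
VZ → PN
PN → TZ
TZ → RV
RV → RR
RR → NU
NU → II
II → PB
PB → NB
NB → JE
JE → JP
JP → AU
AU → JI
TZ → MI

IY, VZ, PN, TZ, RV, RR, NU, II, PB, NB, JE, JP, AU, JI, MI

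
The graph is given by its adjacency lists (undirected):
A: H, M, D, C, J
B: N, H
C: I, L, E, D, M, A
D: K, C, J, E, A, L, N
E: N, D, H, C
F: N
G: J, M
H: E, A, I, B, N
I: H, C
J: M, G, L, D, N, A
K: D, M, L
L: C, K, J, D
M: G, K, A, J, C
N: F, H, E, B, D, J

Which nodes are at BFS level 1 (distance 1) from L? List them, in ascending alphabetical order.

C, D, J, K

Level 0: L
Level 1: C, D, J, K
Level 2: A, E, G, I, M, N
Level 3: B, F, H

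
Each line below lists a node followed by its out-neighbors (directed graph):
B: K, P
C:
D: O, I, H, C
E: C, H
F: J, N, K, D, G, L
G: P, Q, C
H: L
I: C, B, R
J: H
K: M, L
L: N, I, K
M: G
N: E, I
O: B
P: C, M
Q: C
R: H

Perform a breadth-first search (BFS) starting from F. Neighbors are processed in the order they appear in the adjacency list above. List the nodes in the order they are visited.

Visit F; enqueue J, N, K, D, G, L → queue [J, N, K, D, G, L]
Visit J; enqueue H → queue [N, K, D, G, L, H]
Visit N; enqueue E, I → queue [K, D, G, L, H, E, I]
Visit K; enqueue M → queue [D, G, L, H, E, I, M]
Visit D; enqueue O, C → queue [G, L, H, E, I, M, O, C]
Visit G; enqueue P, Q → queue [L, H, E, I, M, O, C, P, Q]
Visit L → queue [H, E, I, M, O, C, P, Q]
Visit H → queue [E, I, M, O, C, P, Q]
Visit E → queue [I, M, O, C, P, Q]
Visit I; enqueue B, R → queue [M, O, C, P, Q, B, R]
Visit M → queue [O, C, P, Q, B, R]
Visit O → queue [C, P, Q, B, R]
Visit C → queue [P, Q, B, R]
Visit P → queue [Q, B, R]
Visit Q → queue [B, R]
Visit B → queue [R]
Visit R → queue []

F, J, N, K, D, G, L, H, E, I, M, O, C, P, Q, B, R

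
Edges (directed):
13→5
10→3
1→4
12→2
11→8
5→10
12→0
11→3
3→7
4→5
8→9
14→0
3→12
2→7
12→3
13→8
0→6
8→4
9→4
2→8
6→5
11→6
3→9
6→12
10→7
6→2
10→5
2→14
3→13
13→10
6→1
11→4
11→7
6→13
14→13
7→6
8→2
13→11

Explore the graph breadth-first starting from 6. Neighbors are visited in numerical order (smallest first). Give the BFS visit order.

6 1 2 5 12 13 4 7 8 14 10 0 3 11 9

Visit 6; enqueue 1, 2, 5, 12, 13 → queue [1, 2, 5, 12, 13]
Visit 1; enqueue 4 → queue [2, 5, 12, 13, 4]
Visit 2; enqueue 7, 8, 14 → queue [5, 12, 13, 4, 7, 8, 14]
Visit 5; enqueue 10 → queue [12, 13, 4, 7, 8, 14, 10]
Visit 12; enqueue 0, 3 → queue [13, 4, 7, 8, 14, 10, 0, 3]
Visit 13; enqueue 11 → queue [4, 7, 8, 14, 10, 0, 3, 11]
Visit 4 → queue [7, 8, 14, 10, 0, 3, 11]
Visit 7 → queue [8, 14, 10, 0, 3, 11]
Visit 8; enqueue 9 → queue [14, 10, 0, 3, 11, 9]
Visit 14 → queue [10, 0, 3, 11, 9]
Visit 10 → queue [0, 3, 11, 9]
Visit 0 → queue [3, 11, 9]
Visit 3 → queue [11, 9]
Visit 11 → queue [9]
Visit 9 → queue []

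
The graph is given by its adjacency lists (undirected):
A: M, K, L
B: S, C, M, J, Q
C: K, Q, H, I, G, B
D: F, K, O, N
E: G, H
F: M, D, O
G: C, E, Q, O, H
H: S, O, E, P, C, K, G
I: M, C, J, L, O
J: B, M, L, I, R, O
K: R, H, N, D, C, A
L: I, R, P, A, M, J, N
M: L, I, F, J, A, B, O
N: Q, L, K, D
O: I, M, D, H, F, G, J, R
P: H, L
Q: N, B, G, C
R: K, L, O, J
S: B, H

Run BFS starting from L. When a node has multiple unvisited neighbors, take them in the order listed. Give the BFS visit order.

L, I, R, P, A, M, J, N, C, O, K, H, F, B, Q, D, G, S, E

Visit L; enqueue I, R, P, A, M, J, N → queue [I, R, P, A, M, J, N]
Visit I; enqueue C, O → queue [R, P, A, M, J, N, C, O]
Visit R; enqueue K → queue [P, A, M, J, N, C, O, K]
Visit P; enqueue H → queue [A, M, J, N, C, O, K, H]
Visit A → queue [M, J, N, C, O, K, H]
Visit M; enqueue F, B → queue [J, N, C, O, K, H, F, B]
Visit J → queue [N, C, O, K, H, F, B]
Visit N; enqueue Q, D → queue [C, O, K, H, F, B, Q, D]
Visit C; enqueue G → queue [O, K, H, F, B, Q, D, G]
Visit O → queue [K, H, F, B, Q, D, G]
Visit K → queue [H, F, B, Q, D, G]
Visit H; enqueue S, E → queue [F, B, Q, D, G, S, E]
Visit F → queue [B, Q, D, G, S, E]
Visit B → queue [Q, D, G, S, E]
Visit Q → queue [D, G, S, E]
Visit D → queue [G, S, E]
Visit G → queue [S, E]
Visit S → queue [E]
Visit E → queue []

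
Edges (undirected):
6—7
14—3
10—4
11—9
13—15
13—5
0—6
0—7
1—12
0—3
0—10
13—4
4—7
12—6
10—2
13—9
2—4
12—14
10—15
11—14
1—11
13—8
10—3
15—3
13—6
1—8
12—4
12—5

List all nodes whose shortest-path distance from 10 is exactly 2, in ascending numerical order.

6, 7, 12, 13, 14

Level 0: 10
Level 1: 0, 2, 3, 4, 15
Level 2: 6, 7, 12, 13, 14
Level 3: 1, 5, 8, 9, 11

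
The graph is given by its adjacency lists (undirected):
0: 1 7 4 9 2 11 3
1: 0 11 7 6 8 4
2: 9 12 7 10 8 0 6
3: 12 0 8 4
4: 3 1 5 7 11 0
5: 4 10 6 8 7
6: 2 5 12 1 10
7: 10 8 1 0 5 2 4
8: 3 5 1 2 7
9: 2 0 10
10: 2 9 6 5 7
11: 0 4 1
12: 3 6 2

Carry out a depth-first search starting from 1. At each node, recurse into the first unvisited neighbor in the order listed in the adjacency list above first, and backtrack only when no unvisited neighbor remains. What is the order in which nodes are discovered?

1, 0, 7, 10, 2, 9, 12, 3, 8, 5, 4, 11, 6

Visit 1
1 → 0
0 → 7
7 → 10
10 → 2
2 → 9
2 → 12
12 → 3
3 → 8
8 → 5
5 → 4
4 → 11
5 → 6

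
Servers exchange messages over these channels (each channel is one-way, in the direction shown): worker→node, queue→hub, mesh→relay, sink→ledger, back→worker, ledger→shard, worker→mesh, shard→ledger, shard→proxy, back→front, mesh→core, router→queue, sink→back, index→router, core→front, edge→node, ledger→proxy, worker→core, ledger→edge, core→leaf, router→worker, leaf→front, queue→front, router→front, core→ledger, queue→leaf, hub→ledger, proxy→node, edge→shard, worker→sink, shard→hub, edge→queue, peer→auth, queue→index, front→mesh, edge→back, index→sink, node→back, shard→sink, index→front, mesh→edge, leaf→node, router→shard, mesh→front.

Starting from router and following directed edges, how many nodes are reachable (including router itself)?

BFS from router visits: router, front, queue, shard, worker, mesh, hub, index, leaf, ledger, proxy, sink, core, node, edge, relay, back
Reachable nodes: 17 of 19 total.

17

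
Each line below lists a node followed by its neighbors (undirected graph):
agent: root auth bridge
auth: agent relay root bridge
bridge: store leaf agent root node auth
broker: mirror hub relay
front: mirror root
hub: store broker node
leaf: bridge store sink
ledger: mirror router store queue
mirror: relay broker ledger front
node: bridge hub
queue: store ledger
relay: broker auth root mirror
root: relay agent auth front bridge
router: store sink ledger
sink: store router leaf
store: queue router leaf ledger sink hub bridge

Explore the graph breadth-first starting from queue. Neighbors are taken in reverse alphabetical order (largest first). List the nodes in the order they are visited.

queue -> store -> ledger -> sink -> router -> leaf -> hub -> bridge -> mirror -> node -> broker -> root -> auth -> agent -> relay -> front

Visit queue; enqueue store, ledger → queue [store, ledger]
Visit store; enqueue sink, router, leaf, hub, bridge → queue [ledger, sink, router, leaf, hub, bridge]
Visit ledger; enqueue mirror → queue [sink, router, leaf, hub, bridge, mirror]
Visit sink → queue [router, leaf, hub, bridge, mirror]
Visit router → queue [leaf, hub, bridge, mirror]
Visit leaf → queue [hub, bridge, mirror]
Visit hub; enqueue node, broker → queue [bridge, mirror, node, broker]
Visit bridge; enqueue root, auth, agent → queue [mirror, node, broker, root, auth, agent]
Visit mirror; enqueue relay, front → queue [node, broker, root, auth, agent, relay, front]
Visit node → queue [broker, root, auth, agent, relay, front]
Visit broker → queue [root, auth, agent, relay, front]
Visit root → queue [auth, agent, relay, front]
Visit auth → queue [agent, relay, front]
Visit agent → queue [relay, front]
Visit relay → queue [front]
Visit front → queue []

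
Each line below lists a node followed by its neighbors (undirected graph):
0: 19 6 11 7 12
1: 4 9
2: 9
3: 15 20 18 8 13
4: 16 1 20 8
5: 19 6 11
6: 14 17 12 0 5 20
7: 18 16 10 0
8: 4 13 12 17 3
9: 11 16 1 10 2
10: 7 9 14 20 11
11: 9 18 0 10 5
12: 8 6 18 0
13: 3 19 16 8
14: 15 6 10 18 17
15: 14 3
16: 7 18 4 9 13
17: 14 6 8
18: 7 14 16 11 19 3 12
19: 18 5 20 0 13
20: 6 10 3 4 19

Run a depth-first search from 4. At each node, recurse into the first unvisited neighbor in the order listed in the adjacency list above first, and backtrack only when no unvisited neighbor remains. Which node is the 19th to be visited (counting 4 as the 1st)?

2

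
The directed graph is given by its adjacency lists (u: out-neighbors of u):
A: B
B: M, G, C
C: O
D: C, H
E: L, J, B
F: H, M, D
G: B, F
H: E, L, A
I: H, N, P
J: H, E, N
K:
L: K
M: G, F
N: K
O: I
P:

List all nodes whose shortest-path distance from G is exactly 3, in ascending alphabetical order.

A, E, L, O

Level 0: G
Level 1: B, F
Level 2: C, D, H, M
Level 3: A, E, L, O
Level 4: I, J, K
Level 5: N, P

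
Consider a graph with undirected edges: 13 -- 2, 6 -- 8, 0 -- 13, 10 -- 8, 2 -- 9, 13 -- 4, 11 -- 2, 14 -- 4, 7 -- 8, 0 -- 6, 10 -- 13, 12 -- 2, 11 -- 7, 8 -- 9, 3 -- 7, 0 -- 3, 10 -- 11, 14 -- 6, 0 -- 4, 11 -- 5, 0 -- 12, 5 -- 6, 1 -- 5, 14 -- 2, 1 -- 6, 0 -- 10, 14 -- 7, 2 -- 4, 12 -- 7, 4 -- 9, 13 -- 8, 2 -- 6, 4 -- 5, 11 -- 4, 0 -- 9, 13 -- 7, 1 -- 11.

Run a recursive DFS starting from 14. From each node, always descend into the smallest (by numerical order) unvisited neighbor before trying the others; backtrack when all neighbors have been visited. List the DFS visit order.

14, 2, 4, 0, 3, 7, 8, 6, 1, 5, 11, 10, 13, 9, 12

Visit 14
14 → 2
2 → 4
4 → 0
0 → 3
3 → 7
7 → 8
8 → 6
6 → 1
1 → 5
5 → 11
11 → 10
10 → 13
8 → 9
7 → 12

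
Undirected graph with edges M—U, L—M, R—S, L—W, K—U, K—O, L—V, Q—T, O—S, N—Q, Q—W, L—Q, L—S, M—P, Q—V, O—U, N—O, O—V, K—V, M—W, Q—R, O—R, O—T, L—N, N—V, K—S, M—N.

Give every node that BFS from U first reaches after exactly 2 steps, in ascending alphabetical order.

L, N, P, R, S, T, V, W

Level 0: U
Level 1: K, M, O
Level 2: L, N, P, R, S, T, V, W
Level 3: Q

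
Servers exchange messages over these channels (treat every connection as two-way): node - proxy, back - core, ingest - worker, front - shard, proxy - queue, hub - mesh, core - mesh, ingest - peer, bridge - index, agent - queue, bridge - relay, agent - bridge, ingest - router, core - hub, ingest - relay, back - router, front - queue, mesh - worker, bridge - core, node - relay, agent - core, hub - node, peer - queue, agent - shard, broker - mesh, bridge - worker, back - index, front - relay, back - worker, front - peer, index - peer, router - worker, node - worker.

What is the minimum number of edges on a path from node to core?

Level 0: node
Level 1: hub, proxy, relay, worker
Level 2: back, bridge, core, front, ingest, mesh, queue, router
Level 3: agent, broker, index, peer, shard
core first appears at level 2.

2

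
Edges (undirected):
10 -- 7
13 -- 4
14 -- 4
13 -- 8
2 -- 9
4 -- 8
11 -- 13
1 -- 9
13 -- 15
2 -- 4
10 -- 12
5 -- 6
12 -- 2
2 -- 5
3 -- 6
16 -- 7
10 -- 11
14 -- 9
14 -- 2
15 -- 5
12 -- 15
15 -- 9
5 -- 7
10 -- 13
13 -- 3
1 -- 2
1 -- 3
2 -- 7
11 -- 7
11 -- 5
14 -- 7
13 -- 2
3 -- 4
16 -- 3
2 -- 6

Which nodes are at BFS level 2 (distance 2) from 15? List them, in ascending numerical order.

Level 0: 15
Level 1: 5, 9, 12, 13
Level 2: 1, 2, 3, 4, 6, 7, 8, 10, 11, 14
Level 3: 16

1, 2, 3, 4, 6, 7, 8, 10, 11, 14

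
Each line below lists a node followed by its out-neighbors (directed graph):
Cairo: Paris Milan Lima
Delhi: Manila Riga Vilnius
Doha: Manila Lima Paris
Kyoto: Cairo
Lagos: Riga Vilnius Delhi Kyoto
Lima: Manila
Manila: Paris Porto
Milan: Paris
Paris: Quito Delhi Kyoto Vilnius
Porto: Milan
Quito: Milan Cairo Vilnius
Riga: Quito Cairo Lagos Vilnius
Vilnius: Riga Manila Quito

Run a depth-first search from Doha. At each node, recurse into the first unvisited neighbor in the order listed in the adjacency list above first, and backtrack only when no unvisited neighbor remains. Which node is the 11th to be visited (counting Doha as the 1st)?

Delhi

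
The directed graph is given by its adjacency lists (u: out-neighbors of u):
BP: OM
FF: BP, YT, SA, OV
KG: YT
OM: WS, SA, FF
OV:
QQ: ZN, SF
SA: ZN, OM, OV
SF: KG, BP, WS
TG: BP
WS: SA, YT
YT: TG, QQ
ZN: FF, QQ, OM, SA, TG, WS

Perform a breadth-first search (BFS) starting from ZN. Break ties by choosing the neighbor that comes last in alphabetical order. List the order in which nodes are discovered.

Visit ZN; enqueue WS, TG, SA, QQ, OM, FF → queue [WS, TG, SA, QQ, OM, FF]
Visit WS; enqueue YT → queue [TG, SA, QQ, OM, FF, YT]
Visit TG; enqueue BP → queue [SA, QQ, OM, FF, YT, BP]
Visit SA; enqueue OV → queue [QQ, OM, FF, YT, BP, OV]
Visit QQ; enqueue SF → queue [OM, FF, YT, BP, OV, SF]
Visit OM → queue [FF, YT, BP, OV, SF]
Visit FF → queue [YT, BP, OV, SF]
Visit YT → queue [BP, OV, SF]
Visit BP → queue [OV, SF]
Visit OV → queue [SF]
Visit SF; enqueue KG → queue [KG]
Visit KG → queue []

ZN, WS, TG, SA, QQ, OM, FF, YT, BP, OV, SF, KG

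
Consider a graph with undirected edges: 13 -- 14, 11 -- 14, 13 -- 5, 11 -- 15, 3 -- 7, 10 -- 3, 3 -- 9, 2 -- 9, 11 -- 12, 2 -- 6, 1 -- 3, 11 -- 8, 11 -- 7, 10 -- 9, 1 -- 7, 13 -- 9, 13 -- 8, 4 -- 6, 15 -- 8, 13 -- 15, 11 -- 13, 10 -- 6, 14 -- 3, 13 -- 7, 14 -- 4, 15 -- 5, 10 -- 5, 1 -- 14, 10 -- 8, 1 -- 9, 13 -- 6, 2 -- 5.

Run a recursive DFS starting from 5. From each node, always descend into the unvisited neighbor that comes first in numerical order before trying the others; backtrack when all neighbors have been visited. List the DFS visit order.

5, 2, 6, 4, 14, 1, 3, 7, 11, 8, 10, 9, 13, 15, 12

Visit 5
5 → 2
2 → 6
6 → 4
4 → 14
14 → 1
1 → 3
3 → 7
7 → 11
11 → 8
8 → 10
10 → 9
9 → 13
13 → 15
11 → 12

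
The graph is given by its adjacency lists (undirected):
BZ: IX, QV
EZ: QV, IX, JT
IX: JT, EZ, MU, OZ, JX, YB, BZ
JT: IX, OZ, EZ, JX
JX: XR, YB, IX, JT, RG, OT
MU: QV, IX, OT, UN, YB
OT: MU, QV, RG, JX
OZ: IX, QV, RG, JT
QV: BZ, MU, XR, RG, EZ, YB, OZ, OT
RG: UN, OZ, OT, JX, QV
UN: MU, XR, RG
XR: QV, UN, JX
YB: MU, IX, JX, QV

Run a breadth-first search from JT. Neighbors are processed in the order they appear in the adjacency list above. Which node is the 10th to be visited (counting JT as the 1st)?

RG

Visit JT; enqueue IX, OZ, EZ, JX → queue [IX, OZ, EZ, JX]
Visit IX; enqueue MU, YB, BZ → queue [OZ, EZ, JX, MU, YB, BZ]
Visit OZ; enqueue QV, RG → queue [EZ, JX, MU, YB, BZ, QV, RG]
Visit EZ → queue [JX, MU, YB, BZ, QV, RG]
Visit JX; enqueue XR, OT → queue [MU, YB, BZ, QV, RG, XR, OT]
Visit MU; enqueue UN → queue [YB, BZ, QV, RG, XR, OT, UN]
Visit YB → queue [BZ, QV, RG, XR, OT, UN]
Visit BZ → queue [QV, RG, XR, OT, UN]
Visit QV → queue [RG, XR, OT, UN]
Visit RG → queue [XR, OT, UN]
Visit XR → queue [OT, UN]
Visit OT → queue [UN]
Visit UN → queue []

Visit order: JT, IX, OZ, EZ, JX, MU, YB, BZ, QV, RG, XR, OT, UN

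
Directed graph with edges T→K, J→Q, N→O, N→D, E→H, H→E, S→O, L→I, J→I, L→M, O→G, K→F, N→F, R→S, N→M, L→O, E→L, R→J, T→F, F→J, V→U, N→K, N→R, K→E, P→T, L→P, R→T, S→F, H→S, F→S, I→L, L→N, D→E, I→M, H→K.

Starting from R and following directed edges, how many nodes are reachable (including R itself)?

BFS from R visits: R, T, S, J, K, F, O, Q, I, E, G, M, L, H, P, N, D
Reachable nodes: 17 of 19 total.

17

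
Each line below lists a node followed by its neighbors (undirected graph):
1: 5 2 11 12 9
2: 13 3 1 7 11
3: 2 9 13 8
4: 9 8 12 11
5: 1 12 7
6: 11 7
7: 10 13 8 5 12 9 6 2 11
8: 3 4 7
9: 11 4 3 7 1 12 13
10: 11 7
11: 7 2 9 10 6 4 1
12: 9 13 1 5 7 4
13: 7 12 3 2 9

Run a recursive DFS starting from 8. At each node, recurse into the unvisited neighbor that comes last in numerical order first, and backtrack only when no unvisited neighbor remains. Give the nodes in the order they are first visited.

Visit 8
8 → 7
7 → 13
13 → 12
12 → 9
9 → 11
11 → 10
11 → 6
11 → 4
11 → 2
2 → 3
2 → 1
1 → 5

8 7 13 12 9 11 10 6 4 2 3 1 5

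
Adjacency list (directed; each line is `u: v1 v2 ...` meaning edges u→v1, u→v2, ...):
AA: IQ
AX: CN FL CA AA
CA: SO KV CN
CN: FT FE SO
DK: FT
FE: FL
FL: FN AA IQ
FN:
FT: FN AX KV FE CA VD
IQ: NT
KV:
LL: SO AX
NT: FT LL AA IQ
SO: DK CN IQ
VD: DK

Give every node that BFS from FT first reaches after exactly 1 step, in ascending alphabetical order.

Level 0: FT
Level 1: AX, CA, FE, FN, KV, VD
Level 2: AA, CN, DK, FL, SO
Level 3: IQ
Level 4: NT
Level 5: LL

AX, CA, FE, FN, KV, VD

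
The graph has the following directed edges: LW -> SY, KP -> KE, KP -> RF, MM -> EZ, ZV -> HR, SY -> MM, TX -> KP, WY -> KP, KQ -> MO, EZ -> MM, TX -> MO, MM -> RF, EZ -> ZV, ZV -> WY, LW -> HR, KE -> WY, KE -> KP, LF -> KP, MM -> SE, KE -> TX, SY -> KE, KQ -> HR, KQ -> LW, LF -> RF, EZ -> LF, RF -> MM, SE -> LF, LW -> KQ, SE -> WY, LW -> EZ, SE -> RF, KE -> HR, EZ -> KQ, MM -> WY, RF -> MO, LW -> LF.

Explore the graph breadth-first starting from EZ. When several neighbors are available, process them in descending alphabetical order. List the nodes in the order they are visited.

Visit EZ; enqueue ZV, MM, LF, KQ → queue [ZV, MM, LF, KQ]
Visit ZV; enqueue WY, HR → queue [MM, LF, KQ, WY, HR]
Visit MM; enqueue SE, RF → queue [LF, KQ, WY, HR, SE, RF]
Visit LF; enqueue KP → queue [KQ, WY, HR, SE, RF, KP]
Visit KQ; enqueue MO, LW → queue [WY, HR, SE, RF, KP, MO, LW]
Visit WY → queue [HR, SE, RF, KP, MO, LW]
Visit HR → queue [SE, RF, KP, MO, LW]
Visit SE → queue [RF, KP, MO, LW]
Visit RF → queue [KP, MO, LW]
Visit KP; enqueue KE → queue [MO, LW, KE]
Visit MO → queue [LW, KE]
Visit LW; enqueue SY → queue [KE, SY]
Visit KE; enqueue TX → queue [SY, TX]
Visit SY → queue [TX]
Visit TX → queue []

EZ → ZV → MM → LF → KQ → WY → HR → SE → RF → KP → MO → LW → KE → SY → TX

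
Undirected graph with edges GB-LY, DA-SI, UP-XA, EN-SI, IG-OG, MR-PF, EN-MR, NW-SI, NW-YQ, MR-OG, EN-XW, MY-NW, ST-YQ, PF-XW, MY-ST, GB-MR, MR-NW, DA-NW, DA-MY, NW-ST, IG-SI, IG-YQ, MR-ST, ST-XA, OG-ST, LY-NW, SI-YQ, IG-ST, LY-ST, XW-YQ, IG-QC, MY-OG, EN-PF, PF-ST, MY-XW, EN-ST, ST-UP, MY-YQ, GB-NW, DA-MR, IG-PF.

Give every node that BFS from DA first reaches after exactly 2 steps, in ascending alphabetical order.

EN, GB, IG, LY, OG, PF, ST, XW, YQ

Level 0: DA
Level 1: MR, MY, NW, SI
Level 2: EN, GB, IG, LY, OG, PF, ST, XW, YQ
Level 3: QC, UP, XA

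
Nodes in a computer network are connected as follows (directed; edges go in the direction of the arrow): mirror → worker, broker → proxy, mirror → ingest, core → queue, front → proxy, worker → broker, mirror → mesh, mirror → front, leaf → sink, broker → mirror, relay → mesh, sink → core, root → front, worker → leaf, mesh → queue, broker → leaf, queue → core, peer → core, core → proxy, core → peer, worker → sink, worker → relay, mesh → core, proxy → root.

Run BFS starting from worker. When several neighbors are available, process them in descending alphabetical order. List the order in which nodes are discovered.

Visit worker; enqueue sink, relay, leaf, broker → queue [sink, relay, leaf, broker]
Visit sink; enqueue core → queue [relay, leaf, broker, core]
Visit relay; enqueue mesh → queue [leaf, broker, core, mesh]
Visit leaf → queue [broker, core, mesh]
Visit broker; enqueue proxy, mirror → queue [core, mesh, proxy, mirror]
Visit core; enqueue queue, peer → queue [mesh, proxy, mirror, queue, peer]
Visit mesh → queue [proxy, mirror, queue, peer]
Visit proxy; enqueue root → queue [mirror, queue, peer, root]
Visit mirror; enqueue ingest, front → queue [queue, peer, root, ingest, front]
Visit queue → queue [peer, root, ingest, front]
Visit peer → queue [root, ingest, front]
Visit root → queue [ingest, front]
Visit ingest → queue [front]
Visit front → queue []

worker -> sink -> relay -> leaf -> broker -> core -> mesh -> proxy -> mirror -> queue -> peer -> root -> ingest -> front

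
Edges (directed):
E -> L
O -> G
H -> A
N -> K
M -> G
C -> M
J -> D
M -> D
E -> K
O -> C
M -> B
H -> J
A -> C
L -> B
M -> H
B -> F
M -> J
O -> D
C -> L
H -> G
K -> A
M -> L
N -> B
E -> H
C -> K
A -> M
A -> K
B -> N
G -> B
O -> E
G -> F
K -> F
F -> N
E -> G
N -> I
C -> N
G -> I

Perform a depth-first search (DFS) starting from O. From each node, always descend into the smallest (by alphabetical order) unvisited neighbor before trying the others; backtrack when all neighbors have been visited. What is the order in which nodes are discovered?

Visit O
O → C
C → K
K → A
A → M
M → B
B → F
F → N
N → I
M → D
M → G
M → H
H → J
M → L
O → E

O → C → K → A → M → B → F → N → I → D → G → H → J → L → E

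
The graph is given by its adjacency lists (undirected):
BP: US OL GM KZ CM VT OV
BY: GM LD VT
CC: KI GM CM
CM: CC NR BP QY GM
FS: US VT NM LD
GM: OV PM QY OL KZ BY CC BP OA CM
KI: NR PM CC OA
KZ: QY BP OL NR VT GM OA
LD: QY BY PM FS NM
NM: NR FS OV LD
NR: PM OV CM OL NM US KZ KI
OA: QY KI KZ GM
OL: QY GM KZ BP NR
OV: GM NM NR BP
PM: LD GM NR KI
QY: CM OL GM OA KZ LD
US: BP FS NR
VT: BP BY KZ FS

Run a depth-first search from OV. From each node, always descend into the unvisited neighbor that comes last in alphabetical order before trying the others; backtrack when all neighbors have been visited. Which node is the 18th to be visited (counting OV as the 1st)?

BP

Visit OV
OV → NR
NR → US
US → FS
FS → VT
VT → KZ
KZ → QY
QY → OL
OL → GM
GM → PM
PM → LD
LD → NM
LD → BY
PM → KI
KI → OA
KI → CC
CC → CM
CM → BP

Visit order: OV, NR, US, FS, VT, KZ, QY, OL, GM, PM, LD, NM, BY, KI, OA, CC, CM, BP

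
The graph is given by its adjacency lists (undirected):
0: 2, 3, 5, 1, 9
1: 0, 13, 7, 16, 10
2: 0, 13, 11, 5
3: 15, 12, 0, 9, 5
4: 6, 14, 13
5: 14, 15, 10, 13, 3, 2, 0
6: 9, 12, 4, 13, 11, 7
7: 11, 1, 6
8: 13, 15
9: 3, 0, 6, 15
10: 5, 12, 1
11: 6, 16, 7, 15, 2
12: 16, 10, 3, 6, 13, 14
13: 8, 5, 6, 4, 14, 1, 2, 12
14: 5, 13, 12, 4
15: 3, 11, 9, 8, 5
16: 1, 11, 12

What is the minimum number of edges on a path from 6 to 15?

2

Level 0: 6
Level 1: 4, 7, 9, 11, 12, 13
Level 2: 0, 1, 2, 3, 5, 8, 10, 14, 15, 16
15 first appears at level 2.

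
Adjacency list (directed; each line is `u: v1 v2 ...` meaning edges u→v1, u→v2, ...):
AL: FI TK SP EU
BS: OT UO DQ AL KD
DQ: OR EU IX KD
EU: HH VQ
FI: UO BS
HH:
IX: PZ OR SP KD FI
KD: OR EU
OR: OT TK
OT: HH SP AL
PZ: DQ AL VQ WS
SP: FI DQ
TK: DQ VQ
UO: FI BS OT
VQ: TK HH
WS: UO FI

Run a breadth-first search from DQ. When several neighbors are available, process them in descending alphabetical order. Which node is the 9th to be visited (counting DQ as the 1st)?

Visit DQ; enqueue OR, KD, IX, EU → queue [OR, KD, IX, EU]
Visit OR; enqueue TK, OT → queue [KD, IX, EU, TK, OT]
Visit KD → queue [IX, EU, TK, OT]
Visit IX; enqueue SP, PZ, FI → queue [EU, TK, OT, SP, PZ, FI]
Visit EU; enqueue VQ, HH → queue [TK, OT, SP, PZ, FI, VQ, HH]
Visit TK → queue [OT, SP, PZ, FI, VQ, HH]
Visit OT; enqueue AL → queue [SP, PZ, FI, VQ, HH, AL]
Visit SP → queue [PZ, FI, VQ, HH, AL]
Visit PZ; enqueue WS → queue [FI, VQ, HH, AL, WS]
Visit FI; enqueue UO, BS → queue [VQ, HH, AL, WS, UO, BS]
Visit VQ → queue [HH, AL, WS, UO, BS]
Visit HH → queue [AL, WS, UO, BS]
Visit AL → queue [WS, UO, BS]
Visit WS → queue [UO, BS]
Visit UO → queue [BS]
Visit BS → queue []

Visit order: DQ, OR, KD, IX, EU, TK, OT, SP, PZ, FI, VQ, HH, AL, WS, UO, BS

PZ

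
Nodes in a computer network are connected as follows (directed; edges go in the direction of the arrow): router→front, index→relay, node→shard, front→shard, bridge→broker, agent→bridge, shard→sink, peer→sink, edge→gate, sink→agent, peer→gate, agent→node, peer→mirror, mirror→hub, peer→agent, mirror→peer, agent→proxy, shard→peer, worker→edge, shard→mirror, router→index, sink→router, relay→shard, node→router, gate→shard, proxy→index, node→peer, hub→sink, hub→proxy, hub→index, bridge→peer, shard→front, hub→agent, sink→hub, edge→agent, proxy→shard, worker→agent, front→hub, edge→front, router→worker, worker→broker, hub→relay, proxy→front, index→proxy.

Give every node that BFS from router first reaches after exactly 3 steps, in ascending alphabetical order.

bridge, gate, mirror, node, peer, sink

Level 0: router
Level 1: front, index, worker
Level 2: agent, broker, edge, hub, proxy, relay, shard
Level 3: bridge, gate, mirror, node, peer, sink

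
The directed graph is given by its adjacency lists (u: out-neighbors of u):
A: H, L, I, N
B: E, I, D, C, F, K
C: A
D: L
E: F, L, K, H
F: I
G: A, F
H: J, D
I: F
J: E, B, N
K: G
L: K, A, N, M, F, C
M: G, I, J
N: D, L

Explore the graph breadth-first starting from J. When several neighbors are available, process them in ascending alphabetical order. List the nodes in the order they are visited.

J, B, E, N, C, D, F, I, K, H, L, A, G, M

Visit J; enqueue B, E, N → queue [B, E, N]
Visit B; enqueue C, D, F, I, K → queue [E, N, C, D, F, I, K]
Visit E; enqueue H, L → queue [N, C, D, F, I, K, H, L]
Visit N → queue [C, D, F, I, K, H, L]
Visit C; enqueue A → queue [D, F, I, K, H, L, A]
Visit D → queue [F, I, K, H, L, A]
Visit F → queue [I, K, H, L, A]
Visit I → queue [K, H, L, A]
Visit K; enqueue G → queue [H, L, A, G]
Visit H → queue [L, A, G]
Visit L; enqueue M → queue [A, G, M]
Visit A → queue [G, M]
Visit G → queue [M]
Visit M → queue []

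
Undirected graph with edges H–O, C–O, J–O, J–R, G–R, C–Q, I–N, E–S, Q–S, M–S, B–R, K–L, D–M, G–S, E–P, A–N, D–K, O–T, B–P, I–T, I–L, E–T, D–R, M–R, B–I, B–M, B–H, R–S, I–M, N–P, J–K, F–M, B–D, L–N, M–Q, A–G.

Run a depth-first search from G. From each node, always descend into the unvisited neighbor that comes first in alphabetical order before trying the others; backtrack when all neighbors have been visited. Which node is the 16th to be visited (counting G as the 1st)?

E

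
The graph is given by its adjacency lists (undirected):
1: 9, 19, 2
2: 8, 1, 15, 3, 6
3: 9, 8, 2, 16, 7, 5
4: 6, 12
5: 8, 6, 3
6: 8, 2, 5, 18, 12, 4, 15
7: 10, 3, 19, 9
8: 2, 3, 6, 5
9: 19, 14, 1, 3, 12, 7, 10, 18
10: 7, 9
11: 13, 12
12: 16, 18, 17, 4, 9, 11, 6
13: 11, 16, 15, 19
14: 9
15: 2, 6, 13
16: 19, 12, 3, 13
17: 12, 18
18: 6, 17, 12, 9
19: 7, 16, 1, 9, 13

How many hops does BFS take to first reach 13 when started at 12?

2

Level 0: 12
Level 1: 4, 6, 9, 11, 16, 17, 18
Level 2: 1, 2, 3, 5, 7, 8, 10, 13, 14, 15, 19
13 first appears at level 2.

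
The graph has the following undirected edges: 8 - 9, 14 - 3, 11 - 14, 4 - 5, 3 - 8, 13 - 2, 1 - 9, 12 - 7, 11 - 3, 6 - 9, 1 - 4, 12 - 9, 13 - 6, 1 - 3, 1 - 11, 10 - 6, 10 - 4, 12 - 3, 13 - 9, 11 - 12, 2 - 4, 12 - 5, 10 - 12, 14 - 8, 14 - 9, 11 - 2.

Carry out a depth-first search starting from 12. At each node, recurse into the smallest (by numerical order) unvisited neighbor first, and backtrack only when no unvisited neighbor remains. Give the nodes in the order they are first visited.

Visit 12
12 → 3
3 → 1
1 → 4
4 → 2
2 → 11
11 → 14
14 → 8
8 → 9
9 → 6
6 → 10
6 → 13
4 → 5
12 → 7

12 3 1 4 2 11 14 8 9 6 10 13 5 7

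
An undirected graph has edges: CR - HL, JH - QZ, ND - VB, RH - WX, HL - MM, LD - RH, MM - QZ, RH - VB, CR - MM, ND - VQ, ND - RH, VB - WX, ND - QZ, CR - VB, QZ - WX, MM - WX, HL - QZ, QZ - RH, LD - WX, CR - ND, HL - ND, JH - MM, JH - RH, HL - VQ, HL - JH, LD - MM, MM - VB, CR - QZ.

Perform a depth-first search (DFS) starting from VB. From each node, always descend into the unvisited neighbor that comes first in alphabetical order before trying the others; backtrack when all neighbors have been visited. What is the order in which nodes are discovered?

Visit VB
VB → CR
CR → HL
HL → JH
JH → MM
MM → LD
LD → RH
RH → ND
ND → QZ
QZ → WX
ND → VQ

VB, CR, HL, JH, MM, LD, RH, ND, QZ, WX, VQ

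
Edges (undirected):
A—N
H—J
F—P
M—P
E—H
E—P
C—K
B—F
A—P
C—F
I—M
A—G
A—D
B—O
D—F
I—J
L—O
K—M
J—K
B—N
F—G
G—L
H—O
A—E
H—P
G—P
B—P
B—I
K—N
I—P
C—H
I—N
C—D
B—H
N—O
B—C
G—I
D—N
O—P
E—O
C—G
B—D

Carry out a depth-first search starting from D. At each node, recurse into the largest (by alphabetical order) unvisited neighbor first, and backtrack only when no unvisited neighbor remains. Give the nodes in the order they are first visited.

Visit D
D → N
N → O
O → P
P → M
M → K
K → J
J → I
I → G
G → L
G → F
F → C
C → H
H → E
E → A
H → B

D -> N -> O -> P -> M -> K -> J -> I -> G -> L -> F -> C -> H -> E -> A -> B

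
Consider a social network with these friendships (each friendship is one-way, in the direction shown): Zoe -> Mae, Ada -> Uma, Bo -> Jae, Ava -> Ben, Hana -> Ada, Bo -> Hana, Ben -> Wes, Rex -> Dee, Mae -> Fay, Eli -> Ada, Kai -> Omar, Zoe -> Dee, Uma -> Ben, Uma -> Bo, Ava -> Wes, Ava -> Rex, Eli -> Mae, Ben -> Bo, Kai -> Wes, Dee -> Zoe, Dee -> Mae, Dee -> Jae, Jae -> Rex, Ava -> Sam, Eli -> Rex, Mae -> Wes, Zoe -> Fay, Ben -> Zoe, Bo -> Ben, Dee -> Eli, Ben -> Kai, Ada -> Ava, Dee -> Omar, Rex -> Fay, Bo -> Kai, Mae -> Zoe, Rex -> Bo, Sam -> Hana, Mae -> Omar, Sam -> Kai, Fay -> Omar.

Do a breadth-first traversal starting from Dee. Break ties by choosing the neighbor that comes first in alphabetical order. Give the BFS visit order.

Dee, Eli, Jae, Mae, Omar, Zoe, Ada, Rex, Fay, Wes, Ava, Uma, Bo, Ben, Sam, Hana, Kai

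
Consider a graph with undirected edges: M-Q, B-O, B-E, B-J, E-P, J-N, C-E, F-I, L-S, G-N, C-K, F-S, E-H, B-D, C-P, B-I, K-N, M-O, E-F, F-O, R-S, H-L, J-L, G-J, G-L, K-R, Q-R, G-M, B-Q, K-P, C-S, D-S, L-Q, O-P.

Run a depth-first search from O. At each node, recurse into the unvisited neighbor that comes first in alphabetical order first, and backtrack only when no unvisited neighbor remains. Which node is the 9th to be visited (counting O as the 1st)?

H

Visit O
O → B
B → D
D → S
S → C
C → E
E → F
F → I
E → H
H → L
L → G
G → J
J → N
N → K
K → P
K → R
R → Q
Q → M

Visit order: O, B, D, S, C, E, F, I, H, L, G, J, N, K, P, R, Q, M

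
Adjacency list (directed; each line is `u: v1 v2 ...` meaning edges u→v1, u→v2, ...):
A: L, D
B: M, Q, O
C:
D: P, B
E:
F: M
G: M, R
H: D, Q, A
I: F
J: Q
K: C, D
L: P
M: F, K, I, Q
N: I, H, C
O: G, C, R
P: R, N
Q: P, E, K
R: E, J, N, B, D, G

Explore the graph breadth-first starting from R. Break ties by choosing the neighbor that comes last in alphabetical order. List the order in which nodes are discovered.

R → N → J → G → E → D → B → I → H → C → Q → M → P → O → F → A → K → L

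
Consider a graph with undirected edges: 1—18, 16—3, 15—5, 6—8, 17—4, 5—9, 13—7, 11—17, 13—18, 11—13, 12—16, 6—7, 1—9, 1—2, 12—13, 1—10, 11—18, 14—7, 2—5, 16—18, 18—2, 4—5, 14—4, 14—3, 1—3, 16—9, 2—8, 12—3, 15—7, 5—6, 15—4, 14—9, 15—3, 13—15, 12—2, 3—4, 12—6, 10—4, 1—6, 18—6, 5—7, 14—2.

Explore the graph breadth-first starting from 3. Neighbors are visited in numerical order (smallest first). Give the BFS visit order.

Visit 3; enqueue 1, 4, 12, 14, 15, 16 → queue [1, 4, 12, 14, 15, 16]
Visit 1; enqueue 2, 6, 9, 10, 18 → queue [4, 12, 14, 15, 16, 2, 6, 9, 10, 18]
Visit 4; enqueue 5, 17 → queue [12, 14, 15, 16, 2, 6, 9, 10, 18, 5, 17]
Visit 12; enqueue 13 → queue [14, 15, 16, 2, 6, 9, 10, 18, 5, 17, 13]
Visit 14; enqueue 7 → queue [15, 16, 2, 6, 9, 10, 18, 5, 17, 13, 7]
Visit 15 → queue [16, 2, 6, 9, 10, 18, 5, 17, 13, 7]
Visit 16 → queue [2, 6, 9, 10, 18, 5, 17, 13, 7]
Visit 2; enqueue 8 → queue [6, 9, 10, 18, 5, 17, 13, 7, 8]
Visit 6 → queue [9, 10, 18, 5, 17, 13, 7, 8]
Visit 9 → queue [10, 18, 5, 17, 13, 7, 8]
Visit 10 → queue [18, 5, 17, 13, 7, 8]
Visit 18; enqueue 11 → queue [5, 17, 13, 7, 8, 11]
Visit 5 → queue [17, 13, 7, 8, 11]
Visit 17 → queue [13, 7, 8, 11]
Visit 13 → queue [7, 8, 11]
Visit 7 → queue [8, 11]
Visit 8 → queue [11]
Visit 11 → queue []

3 -> 1 -> 4 -> 12 -> 14 -> 15 -> 16 -> 2 -> 6 -> 9 -> 10 -> 18 -> 5 -> 17 -> 13 -> 7 -> 8 -> 11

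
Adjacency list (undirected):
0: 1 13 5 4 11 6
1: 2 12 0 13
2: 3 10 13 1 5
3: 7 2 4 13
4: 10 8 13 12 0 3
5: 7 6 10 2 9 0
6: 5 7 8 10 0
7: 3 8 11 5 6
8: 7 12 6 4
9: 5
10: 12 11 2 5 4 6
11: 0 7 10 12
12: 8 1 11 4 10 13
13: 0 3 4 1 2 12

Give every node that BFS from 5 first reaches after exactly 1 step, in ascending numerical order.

0, 2, 6, 7, 9, 10

Level 0: 5
Level 1: 0, 2, 6, 7, 9, 10
Level 2: 1, 3, 4, 8, 11, 12, 13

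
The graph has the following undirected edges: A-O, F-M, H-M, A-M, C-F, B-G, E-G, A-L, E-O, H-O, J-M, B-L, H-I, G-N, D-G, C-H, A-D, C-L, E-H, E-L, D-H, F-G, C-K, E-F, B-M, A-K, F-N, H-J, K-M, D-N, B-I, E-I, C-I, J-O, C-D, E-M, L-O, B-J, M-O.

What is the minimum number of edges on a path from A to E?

Level 0: A
Level 1: D, K, L, M, O
Level 2: B, C, E, F, G, H, J, N
Level 3: I
E first appears at level 2.

2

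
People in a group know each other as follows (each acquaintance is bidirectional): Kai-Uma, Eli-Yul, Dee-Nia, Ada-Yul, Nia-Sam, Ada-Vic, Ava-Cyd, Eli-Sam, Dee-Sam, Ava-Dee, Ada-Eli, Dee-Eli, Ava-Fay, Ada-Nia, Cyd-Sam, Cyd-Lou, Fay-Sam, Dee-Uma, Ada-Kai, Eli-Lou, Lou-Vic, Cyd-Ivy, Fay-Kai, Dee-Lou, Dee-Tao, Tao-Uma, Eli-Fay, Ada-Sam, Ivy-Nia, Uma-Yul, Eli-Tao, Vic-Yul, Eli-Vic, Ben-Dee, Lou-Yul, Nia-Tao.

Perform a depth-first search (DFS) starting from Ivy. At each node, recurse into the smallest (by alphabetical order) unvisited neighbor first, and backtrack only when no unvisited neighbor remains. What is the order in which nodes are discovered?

Ivy, Cyd, Ava, Dee, Ben, Eli, Ada, Kai, Fay, Sam, Nia, Tao, Uma, Yul, Lou, Vic

Visit Ivy
Ivy → Cyd
Cyd → Ava
Ava → Dee
Dee → Ben
Dee → Eli
Eli → Ada
Ada → Kai
Kai → Fay
Fay → Sam
Sam → Nia
Nia → Tao
Tao → Uma
Uma → Yul
Yul → Lou
Lou → Vic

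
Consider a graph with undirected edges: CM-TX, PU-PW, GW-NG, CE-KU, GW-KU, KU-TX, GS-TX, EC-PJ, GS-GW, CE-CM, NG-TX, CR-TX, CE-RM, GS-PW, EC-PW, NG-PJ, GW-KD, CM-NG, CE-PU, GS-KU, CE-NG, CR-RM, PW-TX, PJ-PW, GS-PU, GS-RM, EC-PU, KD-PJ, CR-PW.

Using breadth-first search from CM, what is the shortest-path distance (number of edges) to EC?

Level 0: CM
Level 1: CE, NG, TX
Level 2: CR, GS, GW, KU, PJ, PU, PW, RM
Level 3: EC, KD
EC first appears at level 3.

3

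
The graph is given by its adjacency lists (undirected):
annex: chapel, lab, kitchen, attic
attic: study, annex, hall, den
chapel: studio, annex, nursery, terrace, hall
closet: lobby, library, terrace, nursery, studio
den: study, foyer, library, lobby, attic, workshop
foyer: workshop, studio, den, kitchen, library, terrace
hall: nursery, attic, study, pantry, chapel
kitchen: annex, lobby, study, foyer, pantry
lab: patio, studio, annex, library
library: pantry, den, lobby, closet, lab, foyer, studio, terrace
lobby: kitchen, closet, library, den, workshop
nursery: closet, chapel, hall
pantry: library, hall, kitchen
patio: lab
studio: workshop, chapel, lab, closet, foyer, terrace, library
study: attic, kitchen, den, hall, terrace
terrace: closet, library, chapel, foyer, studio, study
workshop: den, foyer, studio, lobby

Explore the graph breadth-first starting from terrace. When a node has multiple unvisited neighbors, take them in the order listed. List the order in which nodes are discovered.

terrace, closet, library, chapel, foyer, studio, study, lobby, nursery, pantry, den, lab, annex, hall, workshop, kitchen, attic, patio

Visit terrace; enqueue closet, library, chapel, foyer, studio, study → queue [closet, library, chapel, foyer, studio, study]
Visit closet; enqueue lobby, nursery → queue [library, chapel, foyer, studio, study, lobby, nursery]
Visit library; enqueue pantry, den, lab → queue [chapel, foyer, studio, study, lobby, nursery, pantry, den, lab]
Visit chapel; enqueue annex, hall → queue [foyer, studio, study, lobby, nursery, pantry, den, lab, annex, hall]
Visit foyer; enqueue workshop, kitchen → queue [studio, study, lobby, nursery, pantry, den, lab, annex, hall, workshop, kitchen]
Visit studio → queue [study, lobby, nursery, pantry, den, lab, annex, hall, workshop, kitchen]
Visit study; enqueue attic → queue [lobby, nursery, pantry, den, lab, annex, hall, workshop, kitchen, attic]
Visit lobby → queue [nursery, pantry, den, lab, annex, hall, workshop, kitchen, attic]
Visit nursery → queue [pantry, den, lab, annex, hall, workshop, kitchen, attic]
Visit pantry → queue [den, lab, annex, hall, workshop, kitchen, attic]
Visit den → queue [lab, annex, hall, workshop, kitchen, attic]
Visit lab; enqueue patio → queue [annex, hall, workshop, kitchen, attic, patio]
Visit annex → queue [hall, workshop, kitchen, attic, patio]
Visit hall → queue [workshop, kitchen, attic, patio]
Visit workshop → queue [kitchen, attic, patio]
Visit kitchen → queue [attic, patio]
Visit attic → queue [patio]
Visit patio → queue []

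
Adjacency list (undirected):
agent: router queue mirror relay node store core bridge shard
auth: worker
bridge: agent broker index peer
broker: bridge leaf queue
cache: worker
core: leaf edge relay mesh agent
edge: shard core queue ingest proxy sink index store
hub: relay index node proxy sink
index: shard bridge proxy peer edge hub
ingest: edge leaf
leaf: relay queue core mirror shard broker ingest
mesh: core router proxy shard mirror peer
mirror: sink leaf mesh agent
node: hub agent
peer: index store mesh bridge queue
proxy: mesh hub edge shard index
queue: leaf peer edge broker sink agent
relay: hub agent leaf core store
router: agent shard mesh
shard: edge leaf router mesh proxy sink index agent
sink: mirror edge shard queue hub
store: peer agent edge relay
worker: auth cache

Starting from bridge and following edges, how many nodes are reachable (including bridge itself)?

20

BFS from bridge visits: bridge, agent, broker, index, peer, router, queue, mirror, relay, node, store, core, shard, leaf, proxy, edge, hub, mesh, sink, ingest
Reachable nodes: 20 of 23 total.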